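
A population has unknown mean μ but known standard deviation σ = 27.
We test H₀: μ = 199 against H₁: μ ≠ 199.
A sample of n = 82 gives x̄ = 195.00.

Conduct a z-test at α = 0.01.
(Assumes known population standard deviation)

Standard error: SE = σ/√n = 27/√82 = 2.9817
z-statistic: z = (x̄ - μ₀)/SE = (195.00 - 199)/2.9817 = -1.3415
Critical value: ±2.576
p-value = 0.1798
Decision: fail to reject H₀

Answer: z = -1.3415, fail to reject H₀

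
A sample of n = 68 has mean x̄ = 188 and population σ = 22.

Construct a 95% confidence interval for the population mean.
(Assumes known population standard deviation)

Answer: (182.7709, 193.2291)

Derivation:
Confidence level: 95%, α = 0.05
z_0.025 = 1.960
SE = σ/√n = 22/√68 = 2.6679
Margin of error = 1.960 × 2.6679 = 5.2291
CI: x̄ ± margin = 188 ± 5.2291
CI: (182.7709, 193.2291)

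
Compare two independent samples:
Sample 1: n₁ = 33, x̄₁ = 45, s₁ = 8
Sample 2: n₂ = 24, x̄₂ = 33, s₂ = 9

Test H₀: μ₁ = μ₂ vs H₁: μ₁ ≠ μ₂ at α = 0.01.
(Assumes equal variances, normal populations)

Answer: t = 5.3046, reject H₀

Derivation:
Pooled variance: s²_p = [32×8² + 23×9²]/(55) = 71.1091
s_p = 8.4326
SE = s_p×√(1/n₁ + 1/n₂) = 8.4326×√(1/33 + 1/24) = 2.2622
t = (x̄₁ - x̄₂)/SE = (45 - 33)/2.2622 = 5.3046
df = 55, t-critical = ±2.668
Decision: reject H₀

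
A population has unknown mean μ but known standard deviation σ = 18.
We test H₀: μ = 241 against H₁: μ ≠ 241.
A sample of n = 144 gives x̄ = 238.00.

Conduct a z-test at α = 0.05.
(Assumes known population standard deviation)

Standard error: SE = σ/√n = 18/√144 = 1.5000
z-statistic: z = (x̄ - μ₀)/SE = (238.00 - 241)/1.5000 = -2.0000
Critical value: ±1.960
p-value = 0.0455
Decision: reject H₀

Answer: z = -2.0000, reject H₀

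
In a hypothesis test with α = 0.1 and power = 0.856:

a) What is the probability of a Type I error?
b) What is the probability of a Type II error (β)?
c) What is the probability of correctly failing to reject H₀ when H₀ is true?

a) Type I error probability = α = 0.1
b) Power = P(reject H₀ | H₁ true) = 1 - β = 0.856, so Type II error probability = β = 1 - Power = 0.144
c) P(fail to reject H₀ | H₀ true) = 1 - α = 0.9

Answer: a) 0.1, b) 0.144, c) 0.9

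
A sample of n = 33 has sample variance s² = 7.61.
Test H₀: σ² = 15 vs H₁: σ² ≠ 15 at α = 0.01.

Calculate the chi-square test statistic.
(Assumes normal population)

df = n - 1 = 32
χ² = (n-1)s²/σ₀² = 32×7.61/15 = 16.2347
Critical values: χ²_{0.995,32} = 15.134, χ²_{0.005,32} = 56.328
Rejection region: χ² < 15.134 or χ² > 56.328
Decision: fail to reject H₀

Answer: χ² = 16.2347, fail to reject H₀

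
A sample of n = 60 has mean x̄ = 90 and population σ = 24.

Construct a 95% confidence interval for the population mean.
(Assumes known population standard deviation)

Answer: (83.9271, 96.0729)

Derivation:
Confidence level: 95%, α = 0.05
z_0.025 = 1.960
SE = σ/√n = 24/√60 = 3.0984
Margin of error = 1.960 × 3.0984 = 6.0729
CI: x̄ ± margin = 90 ± 6.0729
CI: (83.9271, 96.0729)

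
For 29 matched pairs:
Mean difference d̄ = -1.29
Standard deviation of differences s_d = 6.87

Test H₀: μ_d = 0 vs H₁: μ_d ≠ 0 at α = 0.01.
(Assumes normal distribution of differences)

Answer: t = -1.0112, fail to reject H₀

Derivation:
df = n - 1 = 28
SE = s_d/√n = 6.87/√29 = 1.2757
t = d̄/SE = -1.29/1.2757 = -1.0112
Critical value: t_{0.005,28} = ±2.763
p-value ≈ 0.3206
Decision: fail to reject H₀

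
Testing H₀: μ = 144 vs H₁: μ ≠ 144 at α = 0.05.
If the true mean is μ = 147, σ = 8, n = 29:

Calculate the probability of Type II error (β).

SE = σ/√n = 8/√29 = 1.4856
Critical values: μ₀ ± z_0.025×SE = 144 ± 1.960×1.4856
Acceptance region: (141.0882, 146.9118)
Under H₁ (μ = 147): z_high = (146.9118 - 147)/1.4856 = -0.0594, z_low = (141.0882 - 147)/1.4856 = -3.9794
β = P(not reject | H₁) = Φ(-0.0594) - Φ(-3.9794) ≈ 0.4763

Answer: β ≈ 0.4763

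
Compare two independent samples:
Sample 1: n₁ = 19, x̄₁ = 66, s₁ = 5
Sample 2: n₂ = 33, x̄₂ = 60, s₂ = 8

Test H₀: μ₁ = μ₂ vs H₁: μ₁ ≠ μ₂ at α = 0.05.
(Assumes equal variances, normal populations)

Answer: t = 2.9477, reject H₀

Derivation:
Pooled variance: s²_p = [18×5² + 32×8²]/(50) = 49.9600
s_p = 7.0682
SE = s_p×√(1/n₁ + 1/n₂) = 7.0682×√(1/19 + 1/33) = 2.0355
t = (x̄₁ - x̄₂)/SE = (66 - 60)/2.0355 = 2.9477
df = 50, t-critical = ±2.009
Decision: reject H₀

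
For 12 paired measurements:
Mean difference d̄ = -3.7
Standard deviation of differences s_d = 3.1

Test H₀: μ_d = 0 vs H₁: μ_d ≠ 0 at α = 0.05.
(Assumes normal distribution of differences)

Answer: t = -4.1345, reject H₀

Derivation:
df = n - 1 = 11
SE = s_d/√n = 3.1/√12 = 0.8949
t = d̄/SE = -3.7/0.8949 = -4.1345
Critical value: t_{0.025,11} = ±2.201
p-value ≈ 0.0017
Decision: reject H₀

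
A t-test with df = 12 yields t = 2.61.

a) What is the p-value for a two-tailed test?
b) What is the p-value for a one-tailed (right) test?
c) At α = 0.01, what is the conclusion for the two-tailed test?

Using t-distribution with df = 12:
a) Two-tailed: p = 2×P(T > 2.61) = 0.0228
b) One-tailed: p = P(T > 2.61) = 0.0114
c) 0.0228 ≥ 0.01, fail to reject H₀

Answer: a) 0.0228, b) 0.0114, c) fail to reject H₀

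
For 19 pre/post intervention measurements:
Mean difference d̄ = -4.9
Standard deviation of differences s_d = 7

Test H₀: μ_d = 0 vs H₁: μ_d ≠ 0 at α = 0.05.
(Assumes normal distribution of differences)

df = n - 1 = 18
SE = s_d/√n = 7/√19 = 1.6059
t = d̄/SE = -4.9/1.6059 = -3.0512
Critical value: t_{0.025,18} = ±2.101
p-value ≈ 0.0069
Decision: reject H₀

Answer: t = -3.0512, reject H₀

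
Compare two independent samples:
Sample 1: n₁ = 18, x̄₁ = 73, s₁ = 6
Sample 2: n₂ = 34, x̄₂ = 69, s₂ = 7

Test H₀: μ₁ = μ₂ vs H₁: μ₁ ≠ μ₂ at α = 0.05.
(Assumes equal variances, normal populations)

Answer: t = 2.0553, reject H₀

Derivation:
Pooled variance: s²_p = [17×6² + 33×7²]/(50) = 44.5800
s_p = 6.6768
SE = s_p×√(1/n₁ + 1/n₂) = 6.6768×√(1/18 + 1/34) = 1.9462
t = (x̄₁ - x̄₂)/SE = (73 - 69)/1.9462 = 2.0553
df = 50, t-critical = ±2.009
Decision: reject H₀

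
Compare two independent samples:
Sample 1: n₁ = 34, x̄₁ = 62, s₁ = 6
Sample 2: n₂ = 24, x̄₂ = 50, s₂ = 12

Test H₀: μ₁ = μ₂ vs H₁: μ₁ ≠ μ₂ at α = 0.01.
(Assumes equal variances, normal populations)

Pooled variance: s²_p = [33×6² + 23×12²]/(56) = 80.3571
s_p = 8.9642
SE = s_p×√(1/n₁ + 1/n₂) = 8.9642×√(1/34 + 1/24) = 2.3899
t = (x̄₁ - x̄₂)/SE = (62 - 50)/2.3899 = 5.0211
df = 56, t-critical = ±2.667
Decision: reject H₀

Answer: t = 5.0211, reject H₀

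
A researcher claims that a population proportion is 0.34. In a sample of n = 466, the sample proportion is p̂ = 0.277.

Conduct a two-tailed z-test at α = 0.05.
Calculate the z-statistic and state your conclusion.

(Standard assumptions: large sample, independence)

Answer: z = -2.8709, reject H₀

Derivation:
H₀: p = 0.34, H₁: p ≠ 0.34
Standard error: SE = √(p₀(1-p₀)/n) = √(0.34×0.66/466) = 0.021944
z-statistic: z = (p̂ - p₀)/SE = (0.277 - 0.34)/0.021944 = -2.8709
Critical value: z_0.025 = ±1.960
p-value = 0.0041
Decision: reject H₀ at α = 0.05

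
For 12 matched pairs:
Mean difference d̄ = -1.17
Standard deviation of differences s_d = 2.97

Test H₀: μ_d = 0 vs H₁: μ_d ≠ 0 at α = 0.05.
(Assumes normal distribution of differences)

Answer: t = -1.3646, fail to reject H₀

Derivation:
df = n - 1 = 11
SE = s_d/√n = 2.97/√12 = 0.8574
t = d̄/SE = -1.17/0.8574 = -1.3646
Critical value: t_{0.025,11} = ±2.201
p-value ≈ 0.1996
Decision: fail to reject H₀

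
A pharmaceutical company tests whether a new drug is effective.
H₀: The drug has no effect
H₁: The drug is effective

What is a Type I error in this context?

Answer: Concluding the drug is effective when it actually has no effect

Derivation:
Type I error: rejecting H₀ when it is actually true (false positive).
Type II error: failing to reject H₀ when H₁ is actually true (false negative).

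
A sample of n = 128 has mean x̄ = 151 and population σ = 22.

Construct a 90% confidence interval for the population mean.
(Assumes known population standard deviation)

Confidence level: 90%, α = 0.1
z_0.05 = 1.645
SE = σ/√n = 22/√128 = 1.9445
Margin of error = 1.645 × 1.9445 = 3.1987
CI: x̄ ± margin = 151 ± 3.1987
CI: (147.8013, 154.1987)

Answer: (147.8013, 154.1987)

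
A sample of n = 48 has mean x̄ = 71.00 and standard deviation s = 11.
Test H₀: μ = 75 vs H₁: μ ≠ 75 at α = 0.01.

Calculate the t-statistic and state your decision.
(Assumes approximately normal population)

df = n - 1 = 47
SE = s/√n = 11/√48 = 1.5877
t = (x̄ - μ₀)/SE = (71.00 - 75)/1.5877 = -2.5194
Critical value: t_{0.005,47} = ±2.685
p-value ≈ 0.0152
Decision: fail to reject H₀

Answer: t = -2.5194, fail to reject H₀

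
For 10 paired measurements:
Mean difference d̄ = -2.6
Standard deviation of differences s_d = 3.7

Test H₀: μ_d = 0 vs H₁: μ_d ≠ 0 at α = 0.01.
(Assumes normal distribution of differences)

Answer: t = -2.2222, fail to reject H₀

Derivation:
df = n - 1 = 9
SE = s_d/√n = 3.7/√10 = 1.1700
t = d̄/SE = -2.6/1.1700 = -2.2222
Critical value: t_{0.005,9} = ±3.250
p-value ≈ 0.0534
Decision: fail to reject H₀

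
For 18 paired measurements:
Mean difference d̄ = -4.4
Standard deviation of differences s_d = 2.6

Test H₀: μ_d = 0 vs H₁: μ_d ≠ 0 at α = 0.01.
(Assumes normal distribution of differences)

df = n - 1 = 17
SE = s_d/√n = 2.6/√18 = 0.6128
t = d̄/SE = -4.4/0.6128 = -7.1802
Critical value: t_{0.005,17} = ±2.898
p-value < 0.0001
Decision: reject H₀

Answer: t = -7.1802, reject H₀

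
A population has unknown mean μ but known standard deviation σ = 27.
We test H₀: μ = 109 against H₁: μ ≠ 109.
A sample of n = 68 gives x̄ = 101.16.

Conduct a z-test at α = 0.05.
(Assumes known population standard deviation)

Standard error: SE = σ/√n = 27/√68 = 3.2742
z-statistic: z = (x̄ - μ₀)/SE = (101.16 - 109)/3.2742 = -2.3945
Critical value: ±1.960
p-value = 0.0166
Decision: reject H₀

Answer: z = -2.3945, reject H₀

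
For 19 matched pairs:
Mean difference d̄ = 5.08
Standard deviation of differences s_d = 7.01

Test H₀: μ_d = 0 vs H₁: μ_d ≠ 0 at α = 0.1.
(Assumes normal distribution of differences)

Answer: t = 3.1588, reject H₀

Derivation:
df = n - 1 = 18
SE = s_d/√n = 7.01/√19 = 1.6082
t = d̄/SE = 5.08/1.6082 = 3.1588
Critical value: t_{0.05,18} = ±1.734
p-value ≈ 0.0054
Decision: reject H₀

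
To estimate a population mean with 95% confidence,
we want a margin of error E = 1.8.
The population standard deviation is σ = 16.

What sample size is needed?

Answer: n = 304

Derivation:
z_0.025 = 1.960
n = (z×σ/E)² = (1.960×16/1.8)²
n = 303.5338
Round up: n = 304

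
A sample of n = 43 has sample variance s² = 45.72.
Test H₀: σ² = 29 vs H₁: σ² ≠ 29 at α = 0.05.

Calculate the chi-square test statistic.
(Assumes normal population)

df = n - 1 = 42
χ² = (n-1)s²/σ₀² = 42×45.72/29 = 66.2152
Critical values: χ²_{0.975,42} = 25.999, χ²_{0.025,42} = 61.777
Rejection region: χ² < 25.999 or χ² > 61.777
Decision: reject H₀

Answer: χ² = 66.2152, reject H₀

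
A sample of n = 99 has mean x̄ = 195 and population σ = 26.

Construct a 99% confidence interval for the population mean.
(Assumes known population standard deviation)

Confidence level: 99%, α = 0.01
z_0.005 = 2.576
SE = σ/√n = 26/√99 = 2.6131
Margin of error = 2.576 × 2.6131 = 6.7313
CI: x̄ ± margin = 195 ± 6.7313
CI: (188.2687, 201.7313)

Answer: (188.2687, 201.7313)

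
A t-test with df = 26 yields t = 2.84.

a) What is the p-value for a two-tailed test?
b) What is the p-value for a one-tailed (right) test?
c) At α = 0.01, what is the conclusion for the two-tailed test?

Using t-distribution with df = 26:
a) Two-tailed: p = 2×P(T > 2.84) = 0.0086
b) One-tailed: p = P(T > 2.84) = 0.0043
c) 0.0086 < 0.01, reject H₀

Answer: a) 0.0086, b) 0.0043, c) reject H₀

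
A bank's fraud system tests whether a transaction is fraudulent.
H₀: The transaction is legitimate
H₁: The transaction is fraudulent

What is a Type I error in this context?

Answer: Blocking a legitimate transaction as fraud

Derivation:
Type I error: rejecting H₀ when it is actually true (false positive).
Type II error: failing to reject H₀ when H₁ is actually true (false negative).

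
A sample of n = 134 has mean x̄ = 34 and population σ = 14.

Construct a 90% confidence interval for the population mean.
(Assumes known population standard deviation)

Confidence level: 90%, α = 0.1
z_0.05 = 1.645
SE = σ/√n = 14/√134 = 1.2094
Margin of error = 1.645 × 1.2094 = 1.9895
CI: x̄ ± margin = 34 ± 1.9895
CI: (32.0105, 35.9895)

Answer: (32.0105, 35.9895)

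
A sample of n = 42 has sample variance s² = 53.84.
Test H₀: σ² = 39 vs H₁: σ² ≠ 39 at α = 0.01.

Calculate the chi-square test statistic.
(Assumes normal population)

Answer: χ² = 56.6010, fail to reject H₀

Derivation:
df = n - 1 = 41
χ² = (n-1)s²/σ₀² = 41×53.84/39 = 56.6010
Critical values: χ²_{0.995,41} = 21.421, χ²_{0.005,41} = 68.053
Rejection region: χ² < 21.421 or χ² > 68.053
Decision: fail to reject H₀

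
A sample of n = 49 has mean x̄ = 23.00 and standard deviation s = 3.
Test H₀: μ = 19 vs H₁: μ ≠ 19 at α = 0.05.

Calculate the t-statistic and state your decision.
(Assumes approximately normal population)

df = n - 1 = 48
SE = s/√n = 3/√49 = 0.4286
t = (x̄ - μ₀)/SE = (23.00 - 19)/0.4286 = 9.3327
Critical value: t_{0.025,48} = ±2.011
p-value < 0.0001
Decision: reject H₀

Answer: t = 9.3327, reject H₀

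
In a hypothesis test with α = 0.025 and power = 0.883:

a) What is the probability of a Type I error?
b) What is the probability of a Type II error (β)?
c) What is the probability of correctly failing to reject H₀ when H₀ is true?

a) Type I error probability = α = 0.025
b) Power = P(reject H₀ | H₁ true) = 1 - β = 0.883, so Type II error probability = β = 1 - Power = 0.117
c) P(fail to reject H₀ | H₀ true) = 1 - α = 0.975

Answer: a) 0.025, b) 0.117, c) 0.975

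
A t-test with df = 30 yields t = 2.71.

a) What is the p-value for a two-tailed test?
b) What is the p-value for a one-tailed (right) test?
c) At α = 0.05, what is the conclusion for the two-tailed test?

Using t-distribution with df = 30:
a) Two-tailed: p = 2×P(T > 2.71) = 0.0110
b) One-tailed: p = P(T > 2.71) = 0.0055
c) 0.0110 < 0.05, reject H₀

Answer: a) 0.0110, b) 0.0055, c) reject H₀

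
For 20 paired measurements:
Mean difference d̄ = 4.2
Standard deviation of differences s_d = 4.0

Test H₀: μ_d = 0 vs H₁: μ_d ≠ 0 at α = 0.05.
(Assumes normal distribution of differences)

df = n - 1 = 19
SE = s_d/√n = 4.0/√20 = 0.8944
t = d̄/SE = 4.2/0.8944 = 4.6959
Critical value: t_{0.025,19} = ±2.093
p-value ≈ 0.0002
Decision: reject H₀

Answer: t = 4.6959, reject H₀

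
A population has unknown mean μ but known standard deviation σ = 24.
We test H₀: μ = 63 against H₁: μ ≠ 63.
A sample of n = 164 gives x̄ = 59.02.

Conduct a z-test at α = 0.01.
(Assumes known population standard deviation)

Standard error: SE = σ/√n = 24/√164 = 1.8741
z-statistic: z = (x̄ - μ₀)/SE = (59.02 - 63)/1.8741 = -2.1237
Critical value: ±2.576
p-value = 0.0337
Decision: fail to reject H₀

Answer: z = -2.1237, fail to reject H₀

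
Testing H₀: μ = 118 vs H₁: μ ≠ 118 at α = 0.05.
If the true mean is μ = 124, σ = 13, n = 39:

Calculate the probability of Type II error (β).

Answer: β ≈ 0.1782

Derivation:
SE = σ/√n = 13/√39 = 2.0817
Critical values: μ₀ ± z_0.025×SE = 118 ± 1.960×2.0817
Acceptance region: (113.9199, 122.0801)
Under H₁ (μ = 124): z_high = (122.0801 - 124)/2.0817 = -0.9223, z_low = (113.9199 - 124)/2.0817 = -4.8422
β = P(not reject | H₁) = Φ(-0.9223) - Φ(-4.8422) ≈ 0.1782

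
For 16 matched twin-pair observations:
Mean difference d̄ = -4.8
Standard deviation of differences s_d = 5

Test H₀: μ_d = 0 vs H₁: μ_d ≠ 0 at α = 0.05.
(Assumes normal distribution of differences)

Answer: t = -3.8400, reject H₀

Derivation:
df = n - 1 = 15
SE = s_d/√n = 5/√16 = 1.2500
t = d̄/SE = -4.8/1.2500 = -3.8400
Critical value: t_{0.025,15} = ±2.131
p-value ≈ 0.0016
Decision: reject H₀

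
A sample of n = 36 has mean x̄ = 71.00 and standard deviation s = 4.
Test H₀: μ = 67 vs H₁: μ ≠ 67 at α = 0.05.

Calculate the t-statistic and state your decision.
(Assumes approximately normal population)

df = n - 1 = 35
SE = s/√n = 4/√36 = 0.6667
t = (x̄ - μ₀)/SE = (71.00 - 67)/0.6667 = 5.9997
Critical value: t_{0.025,35} = ±2.030
p-value < 0.0001
Decision: reject H₀

Answer: t = 5.9997, reject H₀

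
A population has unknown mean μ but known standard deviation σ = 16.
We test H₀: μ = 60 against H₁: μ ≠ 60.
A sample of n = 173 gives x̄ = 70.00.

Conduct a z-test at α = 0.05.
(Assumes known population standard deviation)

Standard error: SE = σ/√n = 16/√173 = 1.2165
z-statistic: z = (x̄ - μ₀)/SE = (70.00 - 60)/1.2165 = 8.2203
Critical value: ±1.960
p-value < 0.0001
Decision: reject H₀

Answer: z = 8.2203, reject H₀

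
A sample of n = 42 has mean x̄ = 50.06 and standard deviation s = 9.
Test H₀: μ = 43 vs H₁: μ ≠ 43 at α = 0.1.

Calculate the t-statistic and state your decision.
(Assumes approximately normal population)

Answer: t = 5.0839, reject H₀

Derivation:
df = n - 1 = 41
SE = s/√n = 9/√42 = 1.3887
t = (x̄ - μ₀)/SE = (50.06 - 43)/1.3887 = 5.0839
Critical value: t_{0.05,41} = ±1.683
p-value < 0.0001
Decision: reject H₀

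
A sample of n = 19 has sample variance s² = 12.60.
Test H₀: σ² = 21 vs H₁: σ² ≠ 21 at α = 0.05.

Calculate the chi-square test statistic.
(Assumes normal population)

df = n - 1 = 18
χ² = (n-1)s²/σ₀² = 18×12.60/21 = 10.8000
Critical values: χ²_{0.975,18} = 8.231, χ²_{0.025,18} = 31.526
Rejection region: χ² < 8.231 or χ² > 31.526
Decision: fail to reject H₀

Answer: χ² = 10.8000, fail to reject H₀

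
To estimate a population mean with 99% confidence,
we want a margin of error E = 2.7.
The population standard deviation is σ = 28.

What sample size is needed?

Answer: n = 714

Derivation:
z_0.005 = 2.576
n = (z×σ/E)² = (2.576×28/2.7)²
n = 713.6418
Round up: n = 714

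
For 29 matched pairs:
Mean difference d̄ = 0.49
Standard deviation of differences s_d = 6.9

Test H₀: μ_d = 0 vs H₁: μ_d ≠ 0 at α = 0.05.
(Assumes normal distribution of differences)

Answer: t = 0.3824, fail to reject H₀

Derivation:
df = n - 1 = 28
SE = s_d/√n = 6.9/√29 = 1.2813
t = d̄/SE = 0.49/1.2813 = 0.3824
Critical value: t_{0.025,28} = ±2.048
p-value ≈ 0.7051
Decision: fail to reject H₀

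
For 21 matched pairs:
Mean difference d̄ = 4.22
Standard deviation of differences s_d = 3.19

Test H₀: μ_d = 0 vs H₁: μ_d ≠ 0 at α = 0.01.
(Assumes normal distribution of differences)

df = n - 1 = 20
SE = s_d/√n = 3.19/√21 = 0.6961
t = d̄/SE = 4.22/0.6961 = 6.0623
Critical value: t_{0.005,20} = ±2.845
p-value < 0.0001
Decision: reject H₀

Answer: t = 6.0623, reject H₀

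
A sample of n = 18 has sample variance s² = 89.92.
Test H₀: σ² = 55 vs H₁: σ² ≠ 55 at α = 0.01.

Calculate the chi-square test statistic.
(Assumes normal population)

Answer: χ² = 27.7935, fail to reject H₀

Derivation:
df = n - 1 = 17
χ² = (n-1)s²/σ₀² = 17×89.92/55 = 27.7935
Critical values: χ²_{0.995,17} = 5.697, χ²_{0.005,17} = 35.718
Rejection region: χ² < 5.697 or χ² > 35.718
Decision: fail to reject H₀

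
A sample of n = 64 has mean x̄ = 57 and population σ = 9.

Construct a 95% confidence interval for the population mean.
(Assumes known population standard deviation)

Confidence level: 95%, α = 0.05
z_0.025 = 1.960
SE = σ/√n = 9/√64 = 1.1250
Margin of error = 1.960 × 1.1250 = 2.2050
CI: x̄ ± margin = 57 ± 2.2050
CI: (54.7950, 59.2050)

Answer: (54.7950, 59.2050)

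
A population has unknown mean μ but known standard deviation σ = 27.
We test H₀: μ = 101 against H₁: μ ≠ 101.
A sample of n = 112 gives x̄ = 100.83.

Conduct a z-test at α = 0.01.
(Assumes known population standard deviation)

Standard error: SE = σ/√n = 27/√112 = 2.5513
z-statistic: z = (x̄ - μ₀)/SE = (100.83 - 101)/2.5513 = -0.0666
Critical value: ±2.576
p-value = 0.9469
Decision: fail to reject H₀

Answer: z = -0.0666, fail to reject H₀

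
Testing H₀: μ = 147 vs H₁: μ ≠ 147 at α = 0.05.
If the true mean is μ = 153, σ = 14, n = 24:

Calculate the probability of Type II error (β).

SE = σ/√n = 14/√24 = 2.8577
Critical values: μ₀ ± z_0.025×SE = 147 ± 1.960×2.8577
Acceptance region: (141.3989, 152.6011)
Under H₁ (μ = 153): z_high = (152.6011 - 153)/2.8577 = -0.1396, z_low = (141.3989 - 153)/2.8577 = -4.0596
β = P(not reject | H₁) = Φ(-0.1396) - Φ(-4.0596) ≈ 0.4445

Answer: β ≈ 0.4445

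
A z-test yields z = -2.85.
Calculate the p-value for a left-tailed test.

For z = -2.85:
p = P(Z < -2.85) = Φ(-2.85) = 0.0022

Answer: p-value ≈ 0.0022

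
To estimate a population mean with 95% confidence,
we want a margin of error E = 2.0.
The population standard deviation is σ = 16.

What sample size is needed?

z_0.025 = 1.960
n = (z×σ/E)² = (1.960×16/2.0)²
n = 245.8624
Round up: n = 246

Answer: n = 246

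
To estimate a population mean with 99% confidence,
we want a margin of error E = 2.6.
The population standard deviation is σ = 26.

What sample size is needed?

Answer: n = 664

Derivation:
z_0.005 = 2.576
n = (z×σ/E)² = (2.576×26/2.6)²
n = 663.5776
Round up: n = 664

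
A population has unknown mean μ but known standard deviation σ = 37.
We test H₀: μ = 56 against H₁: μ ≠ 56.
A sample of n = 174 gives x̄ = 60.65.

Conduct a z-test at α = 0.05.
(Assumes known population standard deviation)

Standard error: SE = σ/√n = 37/√174 = 2.8050
z-statistic: z = (x̄ - μ₀)/SE = (60.65 - 56)/2.8050 = 1.6578
Critical value: ±1.960
p-value = 0.0974
Decision: fail to reject H₀

Answer: z = 1.6578, fail to reject H₀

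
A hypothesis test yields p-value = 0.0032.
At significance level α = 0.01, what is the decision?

Compare p-value to α:
0.0032 < 0.01
Decision: reject H₀

Answer: reject H₀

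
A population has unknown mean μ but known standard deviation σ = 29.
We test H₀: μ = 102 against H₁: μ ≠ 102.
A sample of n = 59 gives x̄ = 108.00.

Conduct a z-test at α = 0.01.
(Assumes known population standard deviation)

Answer: z = 1.5892, fail to reject H₀

Derivation:
Standard error: SE = σ/√n = 29/√59 = 3.7755
z-statistic: z = (x̄ - μ₀)/SE = (108.00 - 102)/3.7755 = 1.5892
Critical value: ±2.576
p-value = 0.1120
Decision: fail to reject H₀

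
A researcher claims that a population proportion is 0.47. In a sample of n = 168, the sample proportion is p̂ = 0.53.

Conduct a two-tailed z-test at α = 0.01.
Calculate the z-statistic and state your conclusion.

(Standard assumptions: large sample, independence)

H₀: p = 0.47, H₁: p ≠ 0.47
Standard error: SE = √(p₀(1-p₀)/n) = √(0.47×0.53/168) = 0.038506
z-statistic: z = (p̂ - p₀)/SE = (0.53 - 0.47)/0.038506 = 1.5582
Critical value: z_0.005 = ±2.576
p-value = 0.1192
Decision: fail to reject H₀ at α = 0.01

Answer: z = 1.5582, fail to reject H₀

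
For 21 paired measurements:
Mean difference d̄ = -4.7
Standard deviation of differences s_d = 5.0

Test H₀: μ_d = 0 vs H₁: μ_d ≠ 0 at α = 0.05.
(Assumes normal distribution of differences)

df = n - 1 = 20
SE = s_d/√n = 5.0/√21 = 1.0911
t = d̄/SE = -4.7/1.0911 = -4.3076
Critical value: t_{0.025,20} = ±2.086
p-value ≈ 0.0003
Decision: reject H₀

Answer: t = -4.3076, reject H₀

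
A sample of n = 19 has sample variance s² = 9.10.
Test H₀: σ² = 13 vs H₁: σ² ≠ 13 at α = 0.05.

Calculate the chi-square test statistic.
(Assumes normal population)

df = n - 1 = 18
χ² = (n-1)s²/σ₀² = 18×9.10/13 = 12.6000
Critical values: χ²_{0.975,18} = 8.231, χ²_{0.025,18} = 31.526
Rejection region: χ² < 8.231 or χ² > 31.526
Decision: fail to reject H₀

Answer: χ² = 12.6000, fail to reject H₀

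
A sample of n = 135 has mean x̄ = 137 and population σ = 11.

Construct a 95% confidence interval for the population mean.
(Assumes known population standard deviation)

Confidence level: 95%, α = 0.05
z_0.025 = 1.960
SE = σ/√n = 11/√135 = 0.9467
Margin of error = 1.960 × 0.9467 = 1.8555
CI: x̄ ± margin = 137 ± 1.8555
CI: (135.1445, 138.8555)

Answer: (135.1445, 138.8555)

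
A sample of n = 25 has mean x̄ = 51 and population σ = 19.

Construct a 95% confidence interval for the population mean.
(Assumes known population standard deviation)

Confidence level: 95%, α = 0.05
z_0.025 = 1.960
SE = σ/√n = 19/√25 = 3.8000
Margin of error = 1.960 × 3.8000 = 7.4480
CI: x̄ ± margin = 51 ± 7.4480
CI: (43.5520, 58.4480)

Answer: (43.5520, 58.4480)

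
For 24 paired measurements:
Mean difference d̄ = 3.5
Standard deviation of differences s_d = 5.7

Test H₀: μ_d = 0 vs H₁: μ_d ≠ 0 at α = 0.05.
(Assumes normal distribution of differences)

df = n - 1 = 23
SE = s_d/√n = 5.7/√24 = 1.1635
t = d̄/SE = 3.5/1.1635 = 3.0082
Critical value: t_{0.025,23} = ±2.069
p-value ≈ 0.0063
Decision: reject H₀

Answer: t = 3.0082, reject H₀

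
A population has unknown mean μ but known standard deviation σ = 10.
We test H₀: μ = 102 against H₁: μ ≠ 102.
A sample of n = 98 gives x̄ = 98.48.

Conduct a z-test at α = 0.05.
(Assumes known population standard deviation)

Answer: z = -3.4845, reject H₀

Derivation:
Standard error: SE = σ/√n = 10/√98 = 1.0102
z-statistic: z = (x̄ - μ₀)/SE = (98.48 - 102)/1.0102 = -3.4845
Critical value: ±1.960
p-value = 0.0005
Decision: reject H₀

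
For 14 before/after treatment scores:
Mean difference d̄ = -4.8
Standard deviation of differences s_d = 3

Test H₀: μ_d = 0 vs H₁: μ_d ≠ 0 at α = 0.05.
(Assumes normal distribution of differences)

df = n - 1 = 13
SE = s_d/√n = 3/√14 = 0.8018
t = d̄/SE = -4.8/0.8018 = -5.9865
Critical value: t_{0.025,13} = ±2.160
p-value < 0.0001
Decision: reject H₀

Answer: t = -5.9865, reject H₀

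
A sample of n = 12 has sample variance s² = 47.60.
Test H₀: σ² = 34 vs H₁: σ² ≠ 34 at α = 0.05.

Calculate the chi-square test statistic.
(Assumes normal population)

df = n - 1 = 11
χ² = (n-1)s²/σ₀² = 11×47.60/34 = 15.4000
Critical values: χ²_{0.975,11} = 3.816, χ²_{0.025,11} = 21.920
Rejection region: χ² < 3.816 or χ² > 21.920
Decision: fail to reject H₀

Answer: χ² = 15.4000, fail to reject H₀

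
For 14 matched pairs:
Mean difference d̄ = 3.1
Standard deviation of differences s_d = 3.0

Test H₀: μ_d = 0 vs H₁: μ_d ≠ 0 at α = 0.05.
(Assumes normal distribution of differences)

df = n - 1 = 13
SE = s_d/√n = 3.0/√14 = 0.8018
t = d̄/SE = 3.1/0.8018 = 3.8663
Critical value: t_{0.025,13} = ±2.160
p-value ≈ 0.0019
Decision: reject H₀

Answer: t = 3.8663, reject H₀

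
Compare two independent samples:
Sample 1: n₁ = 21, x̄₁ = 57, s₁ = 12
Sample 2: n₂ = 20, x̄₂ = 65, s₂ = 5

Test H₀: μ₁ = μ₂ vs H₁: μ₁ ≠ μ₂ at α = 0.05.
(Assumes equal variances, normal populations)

Pooled variance: s²_p = [20×12² + 19×5²]/(39) = 86.0256
s_p = 9.2750
SE = s_p×√(1/n₁ + 1/n₂) = 9.2750×√(1/21 + 1/20) = 2.8979
t = (x̄₁ - x̄₂)/SE = (57 - 65)/2.8979 = -2.7606
df = 39, t-critical = ±2.023
Decision: reject H₀

Answer: t = -2.7606, reject H₀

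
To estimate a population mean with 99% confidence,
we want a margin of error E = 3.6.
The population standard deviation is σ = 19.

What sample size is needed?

Answer: n = 185

Derivation:
z_0.005 = 2.576
n = (z×σ/E)² = (2.576×19/3.6)²
n = 184.8391
Round up: n = 185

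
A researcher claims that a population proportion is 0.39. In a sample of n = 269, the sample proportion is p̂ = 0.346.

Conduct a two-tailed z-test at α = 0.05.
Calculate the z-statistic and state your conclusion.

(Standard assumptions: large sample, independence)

Answer: z = -1.4795, fail to reject H₀

Derivation:
H₀: p = 0.39, H₁: p ≠ 0.39
Standard error: SE = √(p₀(1-p₀)/n) = √(0.39×0.61/269) = 0.029739
z-statistic: z = (p̂ - p₀)/SE = (0.346 - 0.39)/0.029739 = -1.4795
Critical value: z_0.025 = ±1.960
p-value = 0.1390
Decision: fail to reject H₀ at α = 0.05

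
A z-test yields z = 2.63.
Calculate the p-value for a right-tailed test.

Answer: p-value ≈ 0.0043

Derivation:
For z = 2.63:
p = P(Z > 2.63) = 1 - Φ(2.63) = 0.0043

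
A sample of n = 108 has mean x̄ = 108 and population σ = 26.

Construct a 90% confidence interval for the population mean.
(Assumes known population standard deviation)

Confidence level: 90%, α = 0.1
z_0.05 = 1.645
SE = σ/√n = 26/√108 = 2.5019
Margin of error = 1.645 × 2.5019 = 4.1156
CI: x̄ ± margin = 108 ± 4.1156
CI: (103.8844, 112.1156)

Answer: (103.8844, 112.1156)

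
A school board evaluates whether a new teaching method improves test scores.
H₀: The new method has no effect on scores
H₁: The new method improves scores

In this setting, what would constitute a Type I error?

Answer: Concluding the new method improves scores when it actually doesn't

Derivation:
Type I error (α): Rejecting H₀ when H₀ is true
Type II error (β): Failing to reject H₀ when H₁ is true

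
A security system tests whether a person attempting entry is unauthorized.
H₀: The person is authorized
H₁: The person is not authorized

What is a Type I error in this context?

Answer: Denying entry to an authorized person

Derivation:
Type I error: rejecting H₀ when it is actually true (false positive).
Type II error: failing to reject H₀ when H₁ is actually true (false negative).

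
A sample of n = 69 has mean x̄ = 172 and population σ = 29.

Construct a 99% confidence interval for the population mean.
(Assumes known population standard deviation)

Confidence level: 99%, α = 0.01
z_0.005 = 2.576
SE = σ/√n = 29/√69 = 3.4912
Margin of error = 2.576 × 3.4912 = 8.9933
CI: x̄ ± margin = 172 ± 8.9933
CI: (163.0067, 180.9933)

Answer: (163.0067, 180.9933)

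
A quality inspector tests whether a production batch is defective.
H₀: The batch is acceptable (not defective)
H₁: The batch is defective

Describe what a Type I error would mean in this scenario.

Type I error: rejecting H₀ when it is actually true (false positive).
Type II error: failing to reject H₀ when H₁ is actually true (false negative).

Answer: Rejecting an acceptable batch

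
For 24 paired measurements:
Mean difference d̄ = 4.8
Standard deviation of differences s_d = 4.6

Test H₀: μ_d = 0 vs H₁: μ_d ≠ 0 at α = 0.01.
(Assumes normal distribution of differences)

df = n - 1 = 23
SE = s_d/√n = 4.6/√24 = 0.9390
t = d̄/SE = 4.8/0.9390 = 5.1118
Critical value: t_{0.005,23} = ±2.807
p-value < 0.0001
Decision: reject H₀

Answer: t = 5.1118, reject H₀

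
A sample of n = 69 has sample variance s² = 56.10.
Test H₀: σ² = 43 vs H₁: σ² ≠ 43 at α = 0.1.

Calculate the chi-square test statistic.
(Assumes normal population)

Answer: χ² = 88.7163, reject H₀

Derivation:
df = n - 1 = 68
χ² = (n-1)s²/σ₀² = 68×56.10/43 = 88.7163
Critical values: χ²_{0.95,68} = 50.020, χ²_{0.05,68} = 88.250
Rejection region: χ² < 50.020 or χ² > 88.250
Decision: reject H₀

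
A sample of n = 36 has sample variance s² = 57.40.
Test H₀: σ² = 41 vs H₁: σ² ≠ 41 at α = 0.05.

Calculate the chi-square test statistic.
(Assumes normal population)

Answer: χ² = 49.0000, fail to reject H₀

Derivation:
df = n - 1 = 35
χ² = (n-1)s²/σ₀² = 35×57.40/41 = 49.0000
Critical values: χ²_{0.975,35} = 20.569, χ²_{0.025,35} = 53.203
Rejection region: χ² < 20.569 or χ² > 53.203
Decision: fail to reject H₀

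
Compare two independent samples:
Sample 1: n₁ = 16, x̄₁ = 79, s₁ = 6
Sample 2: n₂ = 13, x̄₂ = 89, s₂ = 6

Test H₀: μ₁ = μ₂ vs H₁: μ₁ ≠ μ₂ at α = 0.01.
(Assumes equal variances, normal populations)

Pooled variance: s²_p = [15×6² + 12×6²]/(27) = 36.0000
s_p = 6.0000
SE = s_p×√(1/n₁ + 1/n₂) = 6.0000×√(1/16 + 1/13) = 2.2404
t = (x̄₁ - x̄₂)/SE = (79 - 89)/2.2404 = -4.4635
df = 27, t-critical = ±2.771
Decision: reject H₀

Answer: t = -4.4635, reject H₀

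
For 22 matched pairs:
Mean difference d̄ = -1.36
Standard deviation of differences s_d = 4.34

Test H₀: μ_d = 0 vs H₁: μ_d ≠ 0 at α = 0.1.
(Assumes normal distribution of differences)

Answer: t = -1.4698, fail to reject H₀

Derivation:
df = n - 1 = 21
SE = s_d/√n = 4.34/√22 = 0.9253
t = d̄/SE = -1.36/0.9253 = -1.4698
Critical value: t_{0.05,21} = ±1.721
p-value ≈ 0.1564
Decision: fail to reject H₀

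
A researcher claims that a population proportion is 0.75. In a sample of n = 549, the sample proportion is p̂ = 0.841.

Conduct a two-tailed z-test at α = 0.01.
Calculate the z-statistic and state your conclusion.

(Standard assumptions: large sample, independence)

H₀: p = 0.75, H₁: p ≠ 0.75
Standard error: SE = √(p₀(1-p₀)/n) = √(0.75×0.25/549) = 0.018481
z-statistic: z = (p̂ - p₀)/SE = (0.841 - 0.75)/0.018481 = 4.9240
Critical value: z_0.005 = ±2.576
p-value < 0.0001
Decision: reject H₀ at α = 0.01

Answer: z = 4.9240, reject H₀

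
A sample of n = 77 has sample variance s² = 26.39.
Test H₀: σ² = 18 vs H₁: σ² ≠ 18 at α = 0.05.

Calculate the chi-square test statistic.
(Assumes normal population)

df = n - 1 = 76
χ² = (n-1)s²/σ₀² = 76×26.39/18 = 111.4244
Critical values: χ²_{0.975,76} = 53.782, χ²_{0.025,76} = 101.999
Rejection region: χ² < 53.782 or χ² > 101.999
Decision: reject H₀

Answer: χ² = 111.4244, reject H₀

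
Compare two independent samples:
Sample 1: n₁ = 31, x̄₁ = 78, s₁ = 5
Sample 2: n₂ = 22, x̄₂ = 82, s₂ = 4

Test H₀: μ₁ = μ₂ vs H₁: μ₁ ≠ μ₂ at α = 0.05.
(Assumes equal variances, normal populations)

Pooled variance: s²_p = [30×5² + 21×4²]/(51) = 21.2941
s_p = 4.6146
SE = s_p×√(1/n₁ + 1/n₂) = 4.6146×√(1/31 + 1/22) = 1.2864
t = (x̄₁ - x̄₂)/SE = (78 - 82)/1.2864 = -3.1095
df = 51, t-critical = ±2.008
Decision: reject H₀

Answer: t = -3.1095, reject H₀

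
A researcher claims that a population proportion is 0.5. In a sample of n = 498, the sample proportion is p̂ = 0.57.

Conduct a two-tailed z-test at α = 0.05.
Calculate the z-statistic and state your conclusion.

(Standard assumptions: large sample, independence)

Answer: z = 3.1242, reject H₀

Derivation:
H₀: p = 0.5, H₁: p ≠ 0.5
Standard error: SE = √(p₀(1-p₀)/n) = √(0.5×0.5/498) = 0.022406
z-statistic: z = (p̂ - p₀)/SE = (0.57 - 0.5)/0.022406 = 3.1242
Critical value: z_0.025 = ±1.960
p-value = 0.0018
Decision: reject H₀ at α = 0.05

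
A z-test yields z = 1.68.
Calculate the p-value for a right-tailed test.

Answer: p-value ≈ 0.0465

Derivation:
For z = 1.68:
p = P(Z > 1.68) = 1 - Φ(1.68) = 0.0465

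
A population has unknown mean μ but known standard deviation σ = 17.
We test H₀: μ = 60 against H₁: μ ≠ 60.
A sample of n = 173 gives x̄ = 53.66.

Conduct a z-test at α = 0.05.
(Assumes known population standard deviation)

Standard error: SE = σ/√n = 17/√173 = 1.2925
z-statistic: z = (x̄ - μ₀)/SE = (53.66 - 60)/1.2925 = -4.9052
Critical value: ±1.960
p-value < 0.0001
Decision: reject H₀

Answer: z = -4.9052, reject H₀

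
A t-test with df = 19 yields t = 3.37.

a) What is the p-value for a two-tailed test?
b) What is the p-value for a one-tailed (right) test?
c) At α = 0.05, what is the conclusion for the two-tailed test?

Answer: a) 0.0032, b) 0.0016, c) reject H₀

Derivation:
Using t-distribution with df = 19:
a) Two-tailed: p = 2×P(T > 3.37) = 0.0032
b) One-tailed: p = P(T > 3.37) = 0.0016
c) 0.0032 < 0.05, reject H₀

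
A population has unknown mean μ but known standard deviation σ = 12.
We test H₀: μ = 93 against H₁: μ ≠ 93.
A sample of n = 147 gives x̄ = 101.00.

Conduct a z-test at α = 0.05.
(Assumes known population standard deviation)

Answer: z = 8.0833, reject H₀

Derivation:
Standard error: SE = σ/√n = 12/√147 = 0.9897
z-statistic: z = (x̄ - μ₀)/SE = (101.00 - 93)/0.9897 = 8.0833
Critical value: ±1.960
p-value < 0.0001
Decision: reject H₀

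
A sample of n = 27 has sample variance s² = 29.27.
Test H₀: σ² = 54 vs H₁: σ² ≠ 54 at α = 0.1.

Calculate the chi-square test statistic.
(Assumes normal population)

Answer: χ² = 14.0930, reject H₀

Derivation:
df = n - 1 = 26
χ² = (n-1)s²/σ₀² = 26×29.27/54 = 14.0930
Critical values: χ²_{0.95,26} = 15.379, χ²_{0.05,26} = 38.885
Rejection region: χ² < 15.379 or χ² > 38.885
Decision: reject H₀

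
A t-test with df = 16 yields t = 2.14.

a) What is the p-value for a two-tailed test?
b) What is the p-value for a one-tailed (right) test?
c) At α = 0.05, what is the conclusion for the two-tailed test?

Using t-distribution with df = 16:
a) Two-tailed: p = 2×P(T > 2.14) = 0.0481
b) One-tailed: p = P(T > 2.14) = 0.0241
c) 0.0481 < 0.05, reject H₀

Answer: a) 0.0481, b) 0.0241, c) reject H₀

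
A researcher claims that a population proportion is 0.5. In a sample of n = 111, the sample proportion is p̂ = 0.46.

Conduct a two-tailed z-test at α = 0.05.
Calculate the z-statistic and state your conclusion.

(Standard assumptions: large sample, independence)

H₀: p = 0.5, H₁: p ≠ 0.5
Standard error: SE = √(p₀(1-p₀)/n) = √(0.5×0.5/111) = 0.047458
z-statistic: z = (p̂ - p₀)/SE = (0.46 - 0.5)/0.047458 = -0.8429
Critical value: z_0.025 = ±1.960
p-value = 0.3993
Decision: fail to reject H₀ at α = 0.05

Answer: z = -0.8429, fail to reject H₀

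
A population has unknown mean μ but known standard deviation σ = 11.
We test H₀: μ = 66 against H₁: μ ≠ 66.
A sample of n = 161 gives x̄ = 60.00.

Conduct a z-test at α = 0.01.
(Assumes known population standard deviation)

Answer: z = -6.9212, reject H₀

Derivation:
Standard error: SE = σ/√n = 11/√161 = 0.8669
z-statistic: z = (x̄ - μ₀)/SE = (60.00 - 66)/0.8669 = -6.9212
Critical value: ±2.576
p-value < 0.0001
Decision: reject H₀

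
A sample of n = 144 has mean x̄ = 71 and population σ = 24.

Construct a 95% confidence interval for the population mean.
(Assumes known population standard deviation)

Confidence level: 95%, α = 0.05
z_0.025 = 1.960
SE = σ/√n = 24/√144 = 2.0000
Margin of error = 1.960 × 2.0000 = 3.9200
CI: x̄ ± margin = 71 ± 3.9200
CI: (67.0800, 74.9200)

Answer: (67.0800, 74.9200)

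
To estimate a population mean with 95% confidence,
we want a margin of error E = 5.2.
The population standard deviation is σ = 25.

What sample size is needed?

z_0.025 = 1.960
n = (z×σ/E)² = (1.960×25/5.2)²
n = 88.7944
Round up: n = 89

Answer: n = 89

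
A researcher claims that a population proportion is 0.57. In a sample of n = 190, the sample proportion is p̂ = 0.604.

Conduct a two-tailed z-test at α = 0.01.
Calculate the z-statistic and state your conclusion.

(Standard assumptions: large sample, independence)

Answer: z = 0.9466, fail to reject H₀

Derivation:
H₀: p = 0.57, H₁: p ≠ 0.57
Standard error: SE = √(p₀(1-p₀)/n) = √(0.57×0.43/190) = 0.035917
z-statistic: z = (p̂ - p₀)/SE = (0.604 - 0.57)/0.035917 = 0.9466
Critical value: z_0.005 = ±2.576
p-value = 0.3438
Decision: fail to reject H₀ at α = 0.01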